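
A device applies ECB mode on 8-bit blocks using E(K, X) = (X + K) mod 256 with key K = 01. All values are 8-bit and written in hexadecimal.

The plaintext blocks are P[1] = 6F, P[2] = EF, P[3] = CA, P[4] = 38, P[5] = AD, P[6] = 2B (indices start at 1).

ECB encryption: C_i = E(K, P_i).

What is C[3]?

C[3]: E(K, CA) = CB.

C[3] = CB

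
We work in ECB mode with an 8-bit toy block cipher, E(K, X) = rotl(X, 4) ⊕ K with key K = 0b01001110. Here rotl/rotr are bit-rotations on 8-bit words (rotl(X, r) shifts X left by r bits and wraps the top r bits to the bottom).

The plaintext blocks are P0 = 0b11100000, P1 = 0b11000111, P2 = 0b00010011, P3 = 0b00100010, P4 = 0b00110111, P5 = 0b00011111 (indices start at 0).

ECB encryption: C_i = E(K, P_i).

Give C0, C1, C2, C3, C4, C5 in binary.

C0 = 0b01000000, C1 = 0b00110010, C2 = 0b01111111, C3 = 0b01101100, C4 = 0b00111101, C5 = 0b10111111

C0: E(K, 0b11100000) = 0b01000000.
C1: E(K, 0b11000111) = 0b00110010.
C2: E(K, 0b00010011) = 0b01111111.
C3: E(K, 0b00100010) = 0b01101100.
C4: E(K, 0b00110111) = 0b00111101.
C5: E(K, 0b00011111) = 0b10111111.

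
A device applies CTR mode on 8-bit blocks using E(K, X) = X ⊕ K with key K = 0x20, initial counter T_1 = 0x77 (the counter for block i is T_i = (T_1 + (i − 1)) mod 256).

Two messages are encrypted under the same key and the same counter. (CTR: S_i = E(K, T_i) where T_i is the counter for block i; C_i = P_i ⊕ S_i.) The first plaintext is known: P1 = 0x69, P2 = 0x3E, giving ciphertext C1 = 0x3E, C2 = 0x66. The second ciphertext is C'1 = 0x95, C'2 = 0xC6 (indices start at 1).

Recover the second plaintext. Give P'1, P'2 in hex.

In CTR with a reused counter, both messages share the same keystream S_i, so C_i ⊕ C'_i = P_i ⊕ P'_i and thus P'_i = P_i ⊕ C_i ⊕ C'_i.
P'1: 0x69 ⊕ 0x3E ⊕ 0x95 = 0xC2.
P'2: 0x3E ⊕ 0x66 ⊕ 0xC6 = 0x9E.

P'1 = 0xC2, P'2 = 0x9E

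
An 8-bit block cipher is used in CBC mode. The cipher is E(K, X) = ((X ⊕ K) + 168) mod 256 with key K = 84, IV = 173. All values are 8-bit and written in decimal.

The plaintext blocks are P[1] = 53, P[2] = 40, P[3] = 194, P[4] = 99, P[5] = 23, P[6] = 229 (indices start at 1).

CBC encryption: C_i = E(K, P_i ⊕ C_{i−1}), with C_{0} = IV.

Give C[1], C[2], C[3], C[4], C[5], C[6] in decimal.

C[1]: P[1] ⊕ 173 = 152; E(K, 152) = 116.
C[2]: P[2] ⊕ 116 = 92; E(K, 92) = 176.
C[3]: P[3] ⊕ 176 = 114; E(K, 114) = 206.
C[4]: P[4] ⊕ 206 = 173; E(K, 173) = 161.
C[5]: P[5] ⊕ 161 = 182; E(K, 182) = 138.
C[6]: P[6] ⊕ 138 = 111; E(K, 111) = 227.

C[1] = 116, C[2] = 176, C[3] = 206, C[4] = 161, C[5] = 138, C[6] = 227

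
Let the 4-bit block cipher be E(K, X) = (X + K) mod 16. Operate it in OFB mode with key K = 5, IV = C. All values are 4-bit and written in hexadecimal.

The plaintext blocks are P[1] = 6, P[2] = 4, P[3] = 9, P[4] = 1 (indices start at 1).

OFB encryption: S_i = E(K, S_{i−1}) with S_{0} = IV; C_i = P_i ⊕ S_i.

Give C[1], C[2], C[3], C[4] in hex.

C[1] = 7, C[2] = 2, C[3] = 2, C[4] = 1

C[1]: S = E(K, C) = 1; 6 ⊕ 1 = 7.
C[2]: S = E(K, 1) = 6; 4 ⊕ 6 = 2.
C[3]: S = E(K, 6) = B; 9 ⊕ B = 2.
C[4]: S = E(K, B) = 0; 1 ⊕ 0 = 1.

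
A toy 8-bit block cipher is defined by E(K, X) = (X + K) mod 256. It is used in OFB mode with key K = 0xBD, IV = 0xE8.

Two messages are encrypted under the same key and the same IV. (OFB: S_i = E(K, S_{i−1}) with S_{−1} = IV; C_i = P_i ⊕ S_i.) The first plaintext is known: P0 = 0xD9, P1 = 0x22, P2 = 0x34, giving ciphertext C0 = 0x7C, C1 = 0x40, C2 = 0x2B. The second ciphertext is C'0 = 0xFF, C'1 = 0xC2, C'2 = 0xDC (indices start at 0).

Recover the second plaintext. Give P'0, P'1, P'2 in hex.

In OFB with a reused IV, both messages share the same keystream S_i, so C_i ⊕ C'_i = P_i ⊕ P'_i and thus P'_i = P_i ⊕ C_i ⊕ C'_i.
P'0: 0xD9 ⊕ 0x7C ⊕ 0xFF = 0x5A.
P'1: 0x22 ⊕ 0x40 ⊕ 0xC2 = 0xA0.
P'2: 0x34 ⊕ 0x2B ⊕ 0xDC = 0xC3.

P'0 = 0x5A, P'1 = 0xA0, P'2 = 0xC3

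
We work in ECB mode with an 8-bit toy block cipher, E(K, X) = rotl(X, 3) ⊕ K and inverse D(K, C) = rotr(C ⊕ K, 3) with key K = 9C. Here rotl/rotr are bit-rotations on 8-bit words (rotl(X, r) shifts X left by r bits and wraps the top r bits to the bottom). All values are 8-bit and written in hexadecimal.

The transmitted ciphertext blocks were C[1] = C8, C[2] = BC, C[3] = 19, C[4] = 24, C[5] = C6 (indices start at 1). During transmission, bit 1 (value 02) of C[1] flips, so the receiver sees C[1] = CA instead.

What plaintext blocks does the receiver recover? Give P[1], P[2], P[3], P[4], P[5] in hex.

ECB decryption: P_i = D(K, C_i).
Only C[1] changed, to CA. In ECB, a change in C_i affects only P_i. Decrypting the received ciphertext:
P[1]: D(K, CA) = CA.
P[2]: D(K, BC) = 04.
P[3]: D(K, 19) = B0.
P[4]: D(K, 24) = 17.
P[5]: D(K, C6) = 4B.
Blocks that differ from the original plaintext: P[1].

P[1] = CA, P[2] = 04, P[3] = B0, P[4] = 17, P[5] = 4B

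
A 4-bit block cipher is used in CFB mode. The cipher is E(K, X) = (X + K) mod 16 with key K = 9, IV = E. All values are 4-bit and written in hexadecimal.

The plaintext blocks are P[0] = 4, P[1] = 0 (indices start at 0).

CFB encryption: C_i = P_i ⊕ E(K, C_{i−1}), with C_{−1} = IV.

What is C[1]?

C[1] = C

C[0]: E(K, E) = 7; 4 ⊕ 7 = 3.
C[1]: E(K, 3) = C; 0 ⊕ C = C.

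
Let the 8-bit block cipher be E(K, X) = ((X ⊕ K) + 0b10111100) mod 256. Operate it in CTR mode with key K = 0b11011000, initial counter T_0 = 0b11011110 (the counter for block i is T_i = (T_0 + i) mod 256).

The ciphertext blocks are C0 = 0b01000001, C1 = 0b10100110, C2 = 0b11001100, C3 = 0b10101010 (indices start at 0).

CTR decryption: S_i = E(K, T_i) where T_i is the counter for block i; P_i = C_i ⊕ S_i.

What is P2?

P2: T = 0b11100000, S = E(K, T) = 0b11110100; 0b11001100 ⊕ 0b11110100 = 0b00111000.

P2 = 0b00111000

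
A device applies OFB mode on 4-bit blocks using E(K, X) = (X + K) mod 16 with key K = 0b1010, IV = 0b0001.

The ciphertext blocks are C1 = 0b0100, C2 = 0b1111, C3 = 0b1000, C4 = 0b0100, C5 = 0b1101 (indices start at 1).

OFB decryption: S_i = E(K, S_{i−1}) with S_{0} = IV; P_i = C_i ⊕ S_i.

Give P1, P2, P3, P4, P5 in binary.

P1: S = E(K, 0b0001) = 0b1011; 0b0100 ⊕ 0b1011 = 0b1111.
P2: S = E(K, 0b1011) = 0b0101; 0b1111 ⊕ 0b0101 = 0b1010.
P3: S = E(K, 0b0101) = 0b1111; 0b1000 ⊕ 0b1111 = 0b0111.
P4: S = E(K, 0b1111) = 0b1001; 0b0100 ⊕ 0b1001 = 0b1101.
P5: S = E(K, 0b1001) = 0b0011; 0b1101 ⊕ 0b0011 = 0b1110.

P1 = 0b1111, P2 = 0b1010, P3 = 0b0111, P4 = 0b1101, P5 = 0b1110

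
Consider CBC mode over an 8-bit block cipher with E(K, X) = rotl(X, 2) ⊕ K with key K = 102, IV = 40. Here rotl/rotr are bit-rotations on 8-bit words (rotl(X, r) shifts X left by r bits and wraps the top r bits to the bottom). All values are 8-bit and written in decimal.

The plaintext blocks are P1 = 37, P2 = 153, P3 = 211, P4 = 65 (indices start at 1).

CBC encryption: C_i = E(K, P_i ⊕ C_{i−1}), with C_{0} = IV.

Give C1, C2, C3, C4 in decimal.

C1: P1 ⊕ 40 = 13; E(K, 13) = 82.
C2: P2 ⊕ 82 = 203; E(K, 203) = 73.
C3: P3 ⊕ 73 = 154; E(K, 154) = 12.
C4: P4 ⊕ 12 = 77; E(K, 77) = 83.

C1 = 82, C2 = 73, C3 = 12, C4 = 83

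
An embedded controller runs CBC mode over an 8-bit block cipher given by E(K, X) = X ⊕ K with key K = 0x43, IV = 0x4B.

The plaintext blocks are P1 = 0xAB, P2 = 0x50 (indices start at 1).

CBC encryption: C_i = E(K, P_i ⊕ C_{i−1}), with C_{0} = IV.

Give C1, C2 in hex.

C1: P1 ⊕ 0x4B = 0xE0; E(K, 0xE0) = 0xA3.
C2: P2 ⊕ 0xA3 = 0xF3; E(K, 0xF3) = 0xB0.

C1 = 0xA3, C2 = 0xB0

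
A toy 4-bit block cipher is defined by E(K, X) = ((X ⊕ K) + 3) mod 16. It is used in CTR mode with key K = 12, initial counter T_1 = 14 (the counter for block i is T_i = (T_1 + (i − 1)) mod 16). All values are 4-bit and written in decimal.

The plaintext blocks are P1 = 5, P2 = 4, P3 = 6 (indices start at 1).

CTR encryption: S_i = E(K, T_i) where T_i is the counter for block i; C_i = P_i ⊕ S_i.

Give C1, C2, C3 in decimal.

C1: T = 14, S = E(K, T) = 5; 5 ⊕ 5 = 0.
C2: T = 15, S = E(K, T) = 6; 4 ⊕ 6 = 2.
C3: T = 0, S = E(K, T) = 15; 6 ⊕ 15 = 9.

C1 = 0, C2 = 2, C3 = 9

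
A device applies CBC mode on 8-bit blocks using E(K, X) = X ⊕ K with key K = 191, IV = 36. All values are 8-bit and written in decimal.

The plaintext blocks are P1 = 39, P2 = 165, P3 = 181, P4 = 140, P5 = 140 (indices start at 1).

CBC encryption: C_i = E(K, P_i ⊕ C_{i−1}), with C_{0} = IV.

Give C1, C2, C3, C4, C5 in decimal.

C1 = 188, C2 = 166, C3 = 172, C4 = 159, C5 = 172

C1: P1 ⊕ 36 = 3; E(K, 3) = 188.
C2: P2 ⊕ 188 = 25; E(K, 25) = 166.
C3: P3 ⊕ 166 = 19; E(K, 19) = 172.
C4: P4 ⊕ 172 = 32; E(K, 32) = 159.
C5: P5 ⊕ 159 = 19; E(K, 19) = 172.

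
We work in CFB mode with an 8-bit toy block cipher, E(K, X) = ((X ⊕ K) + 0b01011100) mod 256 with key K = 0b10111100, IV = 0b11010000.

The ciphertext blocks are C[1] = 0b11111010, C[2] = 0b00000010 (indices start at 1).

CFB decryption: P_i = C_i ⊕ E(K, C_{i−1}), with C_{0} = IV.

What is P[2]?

P[2] = 0b10100000

P[2]: E(K, 0b11111010) = 0b10100010; 0b00000010 ⊕ 0b10100010 = 0b10100000.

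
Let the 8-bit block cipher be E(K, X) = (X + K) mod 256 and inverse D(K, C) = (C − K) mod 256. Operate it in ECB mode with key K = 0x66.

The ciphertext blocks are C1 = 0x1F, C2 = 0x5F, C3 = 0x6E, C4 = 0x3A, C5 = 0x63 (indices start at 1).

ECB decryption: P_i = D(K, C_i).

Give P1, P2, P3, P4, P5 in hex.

P1 = 0xB9, P2 = 0xF9, P3 = 0x08, P4 = 0xD4, P5 = 0xFD

P1: D(K, 0x1F) = 0xB9.
P2: D(K, 0x5F) = 0xF9.
P3: D(K, 0x6E) = 0x08.
P4: D(K, 0x3A) = 0xD4.
P5: D(K, 0x63) = 0xFD.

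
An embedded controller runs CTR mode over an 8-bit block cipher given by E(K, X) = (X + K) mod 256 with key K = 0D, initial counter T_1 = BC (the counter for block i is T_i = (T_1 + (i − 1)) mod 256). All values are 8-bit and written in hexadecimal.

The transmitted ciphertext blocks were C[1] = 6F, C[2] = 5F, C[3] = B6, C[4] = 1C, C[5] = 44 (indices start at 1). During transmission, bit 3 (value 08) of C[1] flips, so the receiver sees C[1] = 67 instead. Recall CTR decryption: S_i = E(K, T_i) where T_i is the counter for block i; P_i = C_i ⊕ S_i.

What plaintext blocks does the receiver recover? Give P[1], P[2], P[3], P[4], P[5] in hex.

Only C[1] changed, to 67. In CTR, a change in C_i flips the same bit in P_i only; the keystream is unaffected. Decrypting the received ciphertext:
P[1]: T = BC, S = E(K, T) = C9; 67 ⊕ C9 = AE.
P[2]: T = BD, S = E(K, T) = CA; 5F ⊕ CA = 95.
P[3]: T = BE, S = E(K, T) = CB; B6 ⊕ CB = 7D.
P[4]: T = BF, S = E(K, T) = CC; 1C ⊕ CC = D0.
P[5]: T = C0, S = E(K, T) = CD; 44 ⊕ CD = 89.
Blocks that differ from the original plaintext: P[1].

P[1] = AE, P[2] = 95, P[3] = 7D, P[4] = D0, P[5] = 89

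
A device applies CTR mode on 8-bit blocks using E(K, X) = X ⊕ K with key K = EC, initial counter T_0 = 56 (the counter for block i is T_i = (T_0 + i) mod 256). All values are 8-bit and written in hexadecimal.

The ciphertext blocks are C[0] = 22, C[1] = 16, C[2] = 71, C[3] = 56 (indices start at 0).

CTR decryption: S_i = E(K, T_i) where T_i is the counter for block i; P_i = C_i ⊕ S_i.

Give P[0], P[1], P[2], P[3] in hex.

P[0]: T = 56, S = E(K, T) = BA; 22 ⊕ BA = 98.
P[1]: T = 57, S = E(K, T) = BB; 16 ⊕ BB = AD.
P[2]: T = 58, S = E(K, T) = B4; 71 ⊕ B4 = C5.
P[3]: T = 59, S = E(K, T) = B5; 56 ⊕ B5 = E3.

P[0] = 98, P[1] = AD, P[2] = C5, P[3] = E3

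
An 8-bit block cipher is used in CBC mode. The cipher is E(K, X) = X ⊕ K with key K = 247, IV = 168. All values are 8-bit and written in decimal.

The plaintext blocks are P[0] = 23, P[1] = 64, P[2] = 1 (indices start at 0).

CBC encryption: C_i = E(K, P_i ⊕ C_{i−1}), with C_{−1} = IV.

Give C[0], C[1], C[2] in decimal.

C[0]: P[0] ⊕ 168 = 191; E(K, 191) = 72.
C[1]: P[1] ⊕ 72 = 8; E(K, 8) = 255.
C[2]: P[2] ⊕ 255 = 254; E(K, 254) = 9.

C[0] = 72, C[1] = 255, C[2] = 9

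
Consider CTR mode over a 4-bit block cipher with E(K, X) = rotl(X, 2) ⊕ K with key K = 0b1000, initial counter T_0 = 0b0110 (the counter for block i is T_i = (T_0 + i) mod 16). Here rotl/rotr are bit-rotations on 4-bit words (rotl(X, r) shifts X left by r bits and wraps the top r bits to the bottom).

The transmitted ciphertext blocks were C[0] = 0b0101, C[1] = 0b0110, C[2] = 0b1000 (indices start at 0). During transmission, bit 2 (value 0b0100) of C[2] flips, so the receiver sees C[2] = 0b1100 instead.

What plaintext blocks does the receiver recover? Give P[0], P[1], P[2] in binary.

CTR decryption: S_i = E(K, T_i) where T_i is the counter for block i; P_i = C_i ⊕ S_i.
Only C[2] changed, to 0b1100. In CTR, a change in C_i flips the same bit in P_i only; the keystream is unaffected. Decrypting the received ciphertext:
P[0]: T = 0b0110, S = E(K, T) = 0b0001; 0b0101 ⊕ 0b0001 = 0b0100.
P[1]: T = 0b0111, S = E(K, T) = 0b0101; 0b0110 ⊕ 0b0101 = 0b0011.
P[2]: T = 0b1000, S = E(K, T) = 0b1010; 0b1100 ⊕ 0b1010 = 0b0110.
Blocks that differ from the original plaintext: P[2].

P[0] = 0b0100, P[1] = 0b0011, P[2] = 0b0110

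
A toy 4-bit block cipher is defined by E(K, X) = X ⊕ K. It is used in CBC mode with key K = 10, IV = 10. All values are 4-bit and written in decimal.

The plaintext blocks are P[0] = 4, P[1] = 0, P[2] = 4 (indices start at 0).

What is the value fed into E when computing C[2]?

CBC encryption: C_i = E(K, P_i ⊕ C_{i−1}), with C_{−1} = IV.
C[0]: P[0] ⊕ 10 = 14; E(K, 14) = 4.
C[1]: P[1] ⊕ 4 = 4; E(K, 4) = 14.
C[2]: P[2] ⊕ 14 = 10; E(K, 10) = 0.
So the input to E for block [2] is 10.

10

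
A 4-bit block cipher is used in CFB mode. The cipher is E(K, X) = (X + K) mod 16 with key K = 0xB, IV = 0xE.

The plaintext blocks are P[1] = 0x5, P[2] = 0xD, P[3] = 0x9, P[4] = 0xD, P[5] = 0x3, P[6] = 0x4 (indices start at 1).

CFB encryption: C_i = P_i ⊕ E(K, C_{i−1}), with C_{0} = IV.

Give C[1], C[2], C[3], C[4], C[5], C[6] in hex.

C[1] = 0xC, C[2] = 0xA, C[3] = 0xC, C[4] = 0xA, C[5] = 0x6, C[6] = 0x5

C[1]: E(K, 0xE) = 0x9; 0x5 ⊕ 0x9 = 0xC.
C[2]: E(K, 0xC) = 0x7; 0xD ⊕ 0x7 = 0xA.
C[3]: E(K, 0xA) = 0x5; 0x9 ⊕ 0x5 = 0xC.
C[4]: E(K, 0xC) = 0x7; 0xD ⊕ 0x7 = 0xA.
C[5]: E(K, 0xA) = 0x5; 0x3 ⊕ 0x5 = 0x6.
C[6]: E(K, 0x6) = 0x1; 0x4 ⊕ 0x1 = 0x5.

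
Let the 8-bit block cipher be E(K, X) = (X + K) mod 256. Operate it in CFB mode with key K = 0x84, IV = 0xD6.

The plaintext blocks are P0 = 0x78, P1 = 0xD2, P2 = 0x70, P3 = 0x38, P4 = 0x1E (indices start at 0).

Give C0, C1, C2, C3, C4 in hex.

CFB encryption: C_i = P_i ⊕ E(K, C_{i−1}), with C_{−1} = IV.
C0: E(K, 0xD6) = 0x5A; 0x78 ⊕ 0x5A = 0x22.
C1: E(K, 0x22) = 0xA6; 0xD2 ⊕ 0xA6 = 0x74.
C2: E(K, 0x74) = 0xF8; 0x70 ⊕ 0xF8 = 0x88.
C3: E(K, 0x88) = 0x0C; 0x38 ⊕ 0x0C = 0x34.
C4: E(K, 0x34) = 0xB8; 0x1E ⊕ 0xB8 = 0xA6.

C0 = 0x22, C1 = 0x74, C2 = 0x88, C3 = 0x34, C4 = 0xA6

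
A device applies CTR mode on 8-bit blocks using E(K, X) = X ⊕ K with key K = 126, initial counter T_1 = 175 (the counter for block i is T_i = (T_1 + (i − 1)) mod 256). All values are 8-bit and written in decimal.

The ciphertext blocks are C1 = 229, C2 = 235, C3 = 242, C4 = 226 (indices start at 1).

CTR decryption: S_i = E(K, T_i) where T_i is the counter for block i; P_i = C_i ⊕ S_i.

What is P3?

P3: T = 177, S = E(K, T) = 207; 242 ⊕ 207 = 61.

P3 = 61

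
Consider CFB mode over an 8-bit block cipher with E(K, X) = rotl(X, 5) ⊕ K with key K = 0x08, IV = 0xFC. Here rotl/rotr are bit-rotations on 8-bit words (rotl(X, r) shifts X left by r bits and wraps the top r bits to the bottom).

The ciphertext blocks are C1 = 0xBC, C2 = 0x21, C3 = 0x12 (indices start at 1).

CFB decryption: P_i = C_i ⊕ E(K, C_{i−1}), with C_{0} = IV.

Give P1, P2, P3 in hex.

P1 = 0x2B, P2 = 0xBE, P3 = 0x3E

P1: E(K, 0xFC) = 0x97; 0xBC ⊕ 0x97 = 0x2B.
P2: E(K, 0xBC) = 0x9F; 0x21 ⊕ 0x9F = 0xBE.
P3: E(K, 0x21) = 0x2C; 0x12 ⊕ 0x2C = 0x3E.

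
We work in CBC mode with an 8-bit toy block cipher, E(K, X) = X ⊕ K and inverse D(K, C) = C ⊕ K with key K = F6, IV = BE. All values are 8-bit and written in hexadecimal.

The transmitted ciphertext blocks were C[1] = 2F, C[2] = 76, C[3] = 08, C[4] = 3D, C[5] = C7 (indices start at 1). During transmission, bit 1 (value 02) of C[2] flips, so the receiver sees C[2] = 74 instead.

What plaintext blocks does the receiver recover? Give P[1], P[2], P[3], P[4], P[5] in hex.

CBC decryption: P_i = D(K, C_i) ⊕ C_{i−1}, with C_{0} = IV.
Only C[2] changed, to 74. In CBC, a change in C_i garbles P_i and flips the same bit in P_{i+1}. Decrypting the received ciphertext:
P[1]: D(K, 2F) = D9; D9 ⊕ BE = 67.
P[2]: D(K, 74) = 82; 82 ⊕ 2F = AD.
P[3]: D(K, 08) = FE; FE ⊕ 74 = 8A.
P[4]: D(K, 3D) = CB; CB ⊕ 08 = C3.
P[5]: D(K, C7) = 31; 31 ⊕ 3D = 0C.
Blocks that differ from the original plaintext: P[2], P[3].

P[1] = 67, P[2] = AD, P[3] = 8A, P[4] = C3, P[5] = 0C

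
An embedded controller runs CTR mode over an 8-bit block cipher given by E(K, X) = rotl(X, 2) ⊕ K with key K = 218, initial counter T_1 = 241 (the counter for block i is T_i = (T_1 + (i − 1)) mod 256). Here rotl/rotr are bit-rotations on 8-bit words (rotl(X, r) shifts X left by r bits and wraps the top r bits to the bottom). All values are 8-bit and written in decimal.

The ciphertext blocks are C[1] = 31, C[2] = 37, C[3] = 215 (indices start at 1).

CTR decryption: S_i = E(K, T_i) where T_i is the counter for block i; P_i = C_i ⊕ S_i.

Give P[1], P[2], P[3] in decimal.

P[1] = 2, P[2] = 52, P[3] = 194

P[1]: T = 241, S = E(K, T) = 29; 31 ⊕ 29 = 2.
P[2]: T = 242, S = E(K, T) = 17; 37 ⊕ 17 = 52.
P[3]: T = 243, S = E(K, T) = 21; 215 ⊕ 21 = 194.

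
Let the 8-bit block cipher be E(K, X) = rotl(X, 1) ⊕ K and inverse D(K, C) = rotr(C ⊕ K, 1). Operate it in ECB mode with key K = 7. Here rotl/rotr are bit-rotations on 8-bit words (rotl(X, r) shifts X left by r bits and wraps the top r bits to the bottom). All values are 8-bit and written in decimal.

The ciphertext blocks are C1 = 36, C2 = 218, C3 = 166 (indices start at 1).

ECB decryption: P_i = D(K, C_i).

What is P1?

P1: D(K, 36) = 145.

P1 = 145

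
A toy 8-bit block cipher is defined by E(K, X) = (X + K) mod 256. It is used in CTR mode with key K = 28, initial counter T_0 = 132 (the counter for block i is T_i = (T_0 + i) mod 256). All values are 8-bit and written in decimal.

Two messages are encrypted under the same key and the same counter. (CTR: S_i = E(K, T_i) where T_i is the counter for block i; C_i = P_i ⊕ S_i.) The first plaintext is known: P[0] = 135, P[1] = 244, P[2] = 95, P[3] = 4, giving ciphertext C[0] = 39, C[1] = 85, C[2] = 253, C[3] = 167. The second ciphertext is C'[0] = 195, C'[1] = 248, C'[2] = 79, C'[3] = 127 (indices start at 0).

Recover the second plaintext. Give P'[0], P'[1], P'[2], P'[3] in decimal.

In CTR with a reused counter, both messages share the same keystream S_i, so C_i ⊕ C'_i = P_i ⊕ P'_i and thus P'_i = P_i ⊕ C_i ⊕ C'_i.
P'[0]: 135 ⊕ 39 ⊕ 195 = 99.
P'[1]: 244 ⊕ 85 ⊕ 248 = 89.
P'[2]: 95 ⊕ 253 ⊕ 79 = 237.
P'[3]: 4 ⊕ 167 ⊕ 127 = 220.

P'[0] = 99, P'[1] = 89, P'[2] = 237, P'[3] = 220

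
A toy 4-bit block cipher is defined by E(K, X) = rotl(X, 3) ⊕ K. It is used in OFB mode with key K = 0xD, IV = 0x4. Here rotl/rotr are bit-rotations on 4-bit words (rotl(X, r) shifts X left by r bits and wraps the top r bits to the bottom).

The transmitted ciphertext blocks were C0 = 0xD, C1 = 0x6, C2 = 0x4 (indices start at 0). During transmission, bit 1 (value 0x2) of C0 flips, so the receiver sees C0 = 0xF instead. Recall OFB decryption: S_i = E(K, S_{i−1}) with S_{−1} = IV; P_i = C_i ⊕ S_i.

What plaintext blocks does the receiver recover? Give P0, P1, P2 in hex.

Only C0 changed, to 0xF. In OFB, a change in C_i flips the same bit in P_i only; the keystream is unaffected. Decrypting the received ciphertext:
P0: S = E(K, 0x4) = 0xF; 0xF ⊕ 0xF = 0x0.
P1: S = E(K, 0xF) = 0x2; 0x6 ⊕ 0x2 = 0x4.
P2: S = E(K, 0x2) = 0xC; 0x4 ⊕ 0xC = 0x8.
Blocks that differ from the original plaintext: P0.

P0 = 0x0, P1 = 0x4, P2 = 0x8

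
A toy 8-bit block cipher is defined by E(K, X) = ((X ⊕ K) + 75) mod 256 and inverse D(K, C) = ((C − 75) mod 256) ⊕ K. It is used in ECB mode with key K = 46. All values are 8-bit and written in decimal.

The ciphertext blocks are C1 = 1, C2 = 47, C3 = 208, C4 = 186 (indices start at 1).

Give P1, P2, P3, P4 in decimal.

ECB decryption: P_i = D(K, C_i).
P1: D(K, 1) = 152.
P2: D(K, 47) = 202.
P3: D(K, 208) = 171.
P4: D(K, 186) = 65.

P1 = 152, P2 = 202, P3 = 171, P4 = 65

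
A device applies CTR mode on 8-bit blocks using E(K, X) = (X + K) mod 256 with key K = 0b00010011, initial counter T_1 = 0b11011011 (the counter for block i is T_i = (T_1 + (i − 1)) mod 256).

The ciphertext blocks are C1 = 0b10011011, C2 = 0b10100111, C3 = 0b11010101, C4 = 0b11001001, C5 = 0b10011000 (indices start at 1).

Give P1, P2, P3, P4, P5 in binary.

CTR decryption: S_i = E(K, T_i) where T_i is the counter for block i; P_i = C_i ⊕ S_i.
P1: T = 0b11011011, S = E(K, T) = 0b11101110; 0b10011011 ⊕ 0b11101110 = 0b01110101.
P2: T = 0b11011100, S = E(K, T) = 0b11101111; 0b10100111 ⊕ 0b11101111 = 0b01001000.
P3: T = 0b11011101, S = E(K, T) = 0b11110000; 0b11010101 ⊕ 0b11110000 = 0b00100101.
P4: T = 0b11011110, S = E(K, T) = 0b11110001; 0b11001001 ⊕ 0b11110001 = 0b00111000.
P5: T = 0b11011111, S = E(K, T) = 0b11110010; 0b10011000 ⊕ 0b11110010 = 0b01101010.

P1 = 0b01110101, P2 = 0b01001000, P3 = 0b00100101, P4 = 0b00111000, P5 = 0b01101010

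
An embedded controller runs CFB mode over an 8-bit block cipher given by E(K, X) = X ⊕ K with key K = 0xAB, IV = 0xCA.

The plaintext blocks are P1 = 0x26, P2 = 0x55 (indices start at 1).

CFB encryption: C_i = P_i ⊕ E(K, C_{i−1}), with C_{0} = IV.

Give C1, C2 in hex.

C1: E(K, 0xCA) = 0x61; 0x26 ⊕ 0x61 = 0x47.
C2: E(K, 0x47) = 0xEC; 0x55 ⊕ 0xEC = 0xB9.

C1 = 0x47, C2 = 0xB9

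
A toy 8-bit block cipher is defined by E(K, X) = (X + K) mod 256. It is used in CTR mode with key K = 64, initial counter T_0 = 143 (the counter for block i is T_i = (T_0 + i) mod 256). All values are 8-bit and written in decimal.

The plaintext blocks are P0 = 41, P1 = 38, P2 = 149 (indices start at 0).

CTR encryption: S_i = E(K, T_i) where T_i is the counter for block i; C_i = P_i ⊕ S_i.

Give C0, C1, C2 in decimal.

C0: T = 143, S = E(K, T) = 207; 41 ⊕ 207 = 230.
C1: T = 144, S = E(K, T) = 208; 38 ⊕ 208 = 246.
C2: T = 145, S = E(K, T) = 209; 149 ⊕ 209 = 68.

C0 = 230, C1 = 246, C2 = 68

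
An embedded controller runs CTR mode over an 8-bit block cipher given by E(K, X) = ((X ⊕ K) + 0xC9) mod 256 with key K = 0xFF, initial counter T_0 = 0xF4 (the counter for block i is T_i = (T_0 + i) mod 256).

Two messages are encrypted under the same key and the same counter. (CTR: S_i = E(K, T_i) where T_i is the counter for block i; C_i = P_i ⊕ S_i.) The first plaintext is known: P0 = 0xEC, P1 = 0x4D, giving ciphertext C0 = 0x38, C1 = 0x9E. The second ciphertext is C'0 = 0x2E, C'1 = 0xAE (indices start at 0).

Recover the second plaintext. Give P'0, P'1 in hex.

In CTR with a reused counter, both messages share the same keystream S_i, so C_i ⊕ C'_i = P_i ⊕ P'_i and thus P'_i = P_i ⊕ C_i ⊕ C'_i.
P'0: 0xEC ⊕ 0x38 ⊕ 0x2E = 0xFA.
P'1: 0x4D ⊕ 0x9E ⊕ 0xAE = 0x7D.

P'0 = 0xFA, P'1 = 0x7D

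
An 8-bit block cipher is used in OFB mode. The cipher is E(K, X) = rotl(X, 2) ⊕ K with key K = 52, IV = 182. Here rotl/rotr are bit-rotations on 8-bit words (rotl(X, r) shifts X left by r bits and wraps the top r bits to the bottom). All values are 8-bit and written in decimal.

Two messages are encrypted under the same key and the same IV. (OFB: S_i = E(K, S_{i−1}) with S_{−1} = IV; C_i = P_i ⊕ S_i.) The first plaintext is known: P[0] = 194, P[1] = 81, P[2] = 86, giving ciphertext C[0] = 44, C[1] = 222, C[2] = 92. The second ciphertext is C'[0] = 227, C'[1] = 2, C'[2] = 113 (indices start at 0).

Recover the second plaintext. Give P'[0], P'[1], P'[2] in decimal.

In OFB with a reused IV, both messages share the same keystream S_i, so C_i ⊕ C'_i = P_i ⊕ P'_i and thus P'_i = P_i ⊕ C_i ⊕ C'_i.
P'[0]: 194 ⊕ 44 ⊕ 227 = 13.
P'[1]: 81 ⊕ 222 ⊕ 2 = 141.
P'[2]: 86 ⊕ 92 ⊕ 113 = 123.

P'[0] = 13, P'[1] = 141, P'[2] = 123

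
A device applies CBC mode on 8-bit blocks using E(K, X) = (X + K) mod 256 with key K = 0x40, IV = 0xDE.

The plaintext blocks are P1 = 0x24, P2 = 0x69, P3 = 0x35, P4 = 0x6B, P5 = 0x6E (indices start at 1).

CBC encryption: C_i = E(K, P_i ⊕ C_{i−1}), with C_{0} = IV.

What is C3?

C3 = 0xE6

C1: P1 ⊕ 0xDE = 0xFA; E(K, 0xFA) = 0x3A.
C2: P2 ⊕ 0x3A = 0x53; E(K, 0x53) = 0x93.
C3: P3 ⊕ 0x93 = 0xA6; E(K, 0xA6) = 0xE6.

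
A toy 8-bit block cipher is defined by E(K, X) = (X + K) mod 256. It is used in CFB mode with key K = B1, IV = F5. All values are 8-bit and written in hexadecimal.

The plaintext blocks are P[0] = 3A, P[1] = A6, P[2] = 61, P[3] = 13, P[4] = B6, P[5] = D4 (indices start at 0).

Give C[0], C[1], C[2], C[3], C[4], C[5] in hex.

C[0] = 9C, C[1] = EB, C[2] = FD, C[3] = BD, C[4] = D8, C[5] = 5D

CFB encryption: C_i = P_i ⊕ E(K, C_{i−1}), with C_{−1} = IV.
C[0]: E(K, F5) = A6; 3A ⊕ A6 = 9C.
C[1]: E(K, 9C) = 4D; A6 ⊕ 4D = EB.
C[2]: E(K, EB) = 9C; 61 ⊕ 9C = FD.
C[3]: E(K, FD) = AE; 13 ⊕ AE = BD.
C[4]: E(K, BD) = 6E; B6 ⊕ 6E = D8.
C[5]: E(K, D8) = 89; D4 ⊕ 89 = 5D.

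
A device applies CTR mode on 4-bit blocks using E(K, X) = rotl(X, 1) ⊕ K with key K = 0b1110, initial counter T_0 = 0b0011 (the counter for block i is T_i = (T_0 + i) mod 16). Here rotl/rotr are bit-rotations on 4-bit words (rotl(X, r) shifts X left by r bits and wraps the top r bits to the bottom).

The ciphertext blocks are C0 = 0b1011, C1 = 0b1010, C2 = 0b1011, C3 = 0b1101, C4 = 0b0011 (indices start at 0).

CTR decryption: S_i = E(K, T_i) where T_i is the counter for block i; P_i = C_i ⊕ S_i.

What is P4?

P4 = 0b0011

P4: T = 0b0111, S = E(K, T) = 0b0000; 0b0011 ⊕ 0b0000 = 0b0011.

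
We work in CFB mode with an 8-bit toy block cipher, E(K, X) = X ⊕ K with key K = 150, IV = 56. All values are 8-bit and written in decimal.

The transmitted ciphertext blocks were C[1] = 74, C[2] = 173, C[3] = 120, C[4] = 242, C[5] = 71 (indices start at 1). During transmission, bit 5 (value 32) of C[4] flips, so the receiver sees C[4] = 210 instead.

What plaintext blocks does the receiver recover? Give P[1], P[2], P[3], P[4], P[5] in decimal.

CFB decryption: P_i = C_i ⊕ E(K, C_{i−1}), with C_{0} = IV.
Only C[4] changed, to 210. In CFB, a change in C_i flips the same bit in P_i and garbles P_{i+1}. Decrypting the received ciphertext:
P[1]: E(K, 56) = 174; 74 ⊕ 174 = 228.
P[2]: E(K, 74) = 220; 173 ⊕ 220 = 113.
P[3]: E(K, 173) = 59; 120 ⊕ 59 = 67.
P[4]: E(K, 120) = 238; 210 ⊕ 238 = 60.
P[5]: E(K, 210) = 68; 71 ⊕ 68 = 3.
Blocks that differ from the original plaintext: P[4], P[5].

P[1] = 228, P[2] = 113, P[3] = 67, P[4] = 60, P[5] = 3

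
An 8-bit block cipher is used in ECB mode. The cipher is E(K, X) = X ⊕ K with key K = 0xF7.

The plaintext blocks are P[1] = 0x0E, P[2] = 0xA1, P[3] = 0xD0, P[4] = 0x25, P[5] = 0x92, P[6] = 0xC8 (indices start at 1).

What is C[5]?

C[5] = 0x65

ECB encryption: C_i = E(K, P_i).
C[5]: E(K, 0x92) = 0x65.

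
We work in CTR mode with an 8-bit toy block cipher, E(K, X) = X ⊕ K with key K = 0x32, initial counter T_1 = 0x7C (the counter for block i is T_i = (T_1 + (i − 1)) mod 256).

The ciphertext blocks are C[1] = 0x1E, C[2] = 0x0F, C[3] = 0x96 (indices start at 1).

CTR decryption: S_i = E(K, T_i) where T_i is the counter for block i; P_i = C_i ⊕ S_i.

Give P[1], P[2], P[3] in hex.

P[1]: T = 0x7C, S = E(K, T) = 0x4E; 0x1E ⊕ 0x4E = 0x50.
P[2]: T = 0x7D, S = E(K, T) = 0x4F; 0x0F ⊕ 0x4F = 0x40.
P[3]: T = 0x7E, S = E(K, T) = 0x4C; 0x96 ⊕ 0x4C = 0xDA.

P[1] = 0x50, P[2] = 0x40, P[3] = 0xDA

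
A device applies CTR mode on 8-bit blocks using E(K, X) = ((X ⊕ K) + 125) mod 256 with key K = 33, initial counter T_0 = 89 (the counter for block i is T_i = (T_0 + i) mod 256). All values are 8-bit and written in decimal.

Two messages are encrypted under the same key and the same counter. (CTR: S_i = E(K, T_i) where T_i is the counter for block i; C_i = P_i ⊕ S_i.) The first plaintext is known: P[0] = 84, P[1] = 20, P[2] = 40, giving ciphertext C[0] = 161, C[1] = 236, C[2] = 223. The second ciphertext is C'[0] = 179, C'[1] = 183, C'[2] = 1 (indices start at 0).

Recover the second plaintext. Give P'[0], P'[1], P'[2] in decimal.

In CTR with a reused counter, both messages share the same keystream S_i, so C_i ⊕ C'_i = P_i ⊕ P'_i and thus P'_i = P_i ⊕ C_i ⊕ C'_i.
P'[0]: 84 ⊕ 161 ⊕ 179 = 70.
P'[1]: 20 ⊕ 236 ⊕ 183 = 79.
P'[2]: 40 ⊕ 223 ⊕ 1 = 246.

P'[0] = 70, P'[1] = 79, P'[2] = 246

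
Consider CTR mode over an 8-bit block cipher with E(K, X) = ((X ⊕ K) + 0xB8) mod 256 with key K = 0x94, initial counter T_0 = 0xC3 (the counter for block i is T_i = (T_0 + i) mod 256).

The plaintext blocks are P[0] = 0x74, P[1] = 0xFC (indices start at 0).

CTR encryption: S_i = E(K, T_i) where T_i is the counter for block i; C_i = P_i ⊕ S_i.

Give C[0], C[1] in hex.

C[0]: T = 0xC3, S = E(K, T) = 0x0F; 0x74 ⊕ 0x0F = 0x7B.
C[1]: T = 0xC4, S = E(K, T) = 0x08; 0xFC ⊕ 0x08 = 0xF4.

C[0] = 0x7B, C[1] = 0xF4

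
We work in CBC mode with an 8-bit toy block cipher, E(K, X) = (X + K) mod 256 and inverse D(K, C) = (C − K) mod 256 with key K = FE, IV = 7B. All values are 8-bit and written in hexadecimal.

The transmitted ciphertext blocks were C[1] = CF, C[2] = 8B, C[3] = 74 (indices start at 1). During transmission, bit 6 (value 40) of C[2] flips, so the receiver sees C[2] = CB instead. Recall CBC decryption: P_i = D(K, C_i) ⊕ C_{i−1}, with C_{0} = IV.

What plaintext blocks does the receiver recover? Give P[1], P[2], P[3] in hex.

P[1] = AA, P[2] = 02, P[3] = BD

Only C[2] changed, to CB. In CBC, a change in C_i garbles P_i and flips the same bit in P_{i+1}. Decrypting the received ciphertext:
P[1]: D(K, CF) = D1; D1 ⊕ 7B = AA.
P[2]: D(K, CB) = CD; CD ⊕ CF = 02.
P[3]: D(K, 74) = 76; 76 ⊕ CB = BD.
Blocks that differ from the original plaintext: P[2], P[3].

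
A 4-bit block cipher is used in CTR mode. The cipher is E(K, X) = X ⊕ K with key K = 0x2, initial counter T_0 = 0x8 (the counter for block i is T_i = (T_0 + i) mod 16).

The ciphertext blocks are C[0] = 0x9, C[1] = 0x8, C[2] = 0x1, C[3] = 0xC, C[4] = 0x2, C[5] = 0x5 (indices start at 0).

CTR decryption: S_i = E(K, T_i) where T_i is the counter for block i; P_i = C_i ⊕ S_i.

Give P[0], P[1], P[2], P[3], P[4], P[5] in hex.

P[0]: T = 0x8, S = E(K, T) = 0xA; 0x9 ⊕ 0xA = 0x3.
P[1]: T = 0x9, S = E(K, T) = 0xB; 0x8 ⊕ 0xB = 0x3.
P[2]: T = 0xA, S = E(K, T) = 0x8; 0x1 ⊕ 0x8 = 0x9.
P[3]: T = 0xB, S = E(K, T) = 0x9; 0xC ⊕ 0x9 = 0x5.
P[4]: T = 0xC, S = E(K, T) = 0xE; 0x2 ⊕ 0xE = 0xC.
P[5]: T = 0xD, S = E(K, T) = 0xF; 0x5 ⊕ 0xF = 0xA.

P[0] = 0x3, P[1] = 0x3, P[2] = 0x9, P[3] = 0x5, P[4] = 0xC, P[5] = 0xA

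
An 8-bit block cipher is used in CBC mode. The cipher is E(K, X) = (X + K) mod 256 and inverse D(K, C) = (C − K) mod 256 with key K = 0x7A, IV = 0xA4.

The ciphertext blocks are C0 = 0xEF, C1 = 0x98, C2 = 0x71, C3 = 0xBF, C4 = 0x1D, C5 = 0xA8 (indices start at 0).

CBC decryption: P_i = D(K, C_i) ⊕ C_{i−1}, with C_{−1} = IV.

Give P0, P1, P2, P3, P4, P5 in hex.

P0: D(K, 0xEF) = 0x75; 0x75 ⊕ 0xA4 = 0xD1.
P1: D(K, 0x98) = 0x1E; 0x1E ⊕ 0xEF = 0xF1.
P2: D(K, 0x71) = 0xF7; 0xF7 ⊕ 0x98 = 0x6F.
P3: D(K, 0xBF) = 0x45; 0x45 ⊕ 0x71 = 0x34.
P4: D(K, 0x1D) = 0xA3; 0xA3 ⊕ 0xBF = 0x1C.
P5: D(K, 0xA8) = 0x2E; 0x2E ⊕ 0x1D = 0x33.

P0 = 0xD1, P1 = 0xF1, P2 = 0x6F, P3 = 0x34, P4 = 0x1C, P5 = 0x33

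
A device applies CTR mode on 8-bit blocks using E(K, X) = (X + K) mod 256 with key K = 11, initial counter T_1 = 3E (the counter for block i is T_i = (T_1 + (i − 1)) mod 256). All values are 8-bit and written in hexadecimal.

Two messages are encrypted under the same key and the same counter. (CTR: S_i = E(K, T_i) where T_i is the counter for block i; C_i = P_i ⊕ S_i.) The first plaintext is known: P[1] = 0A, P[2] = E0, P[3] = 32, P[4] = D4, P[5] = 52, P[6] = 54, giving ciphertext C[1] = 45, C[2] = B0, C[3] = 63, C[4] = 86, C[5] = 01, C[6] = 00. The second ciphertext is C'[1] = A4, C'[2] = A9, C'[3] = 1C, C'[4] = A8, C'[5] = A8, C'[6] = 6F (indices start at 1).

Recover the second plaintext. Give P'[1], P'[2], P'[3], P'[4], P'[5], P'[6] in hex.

P'[1] = EB, P'[2] = F9, P'[3] = 4D, P'[4] = FA, P'[5] = FB, P'[6] = 3B

In CTR with a reused counter, both messages share the same keystream S_i, so C_i ⊕ C'_i = P_i ⊕ P'_i and thus P'_i = P_i ⊕ C_i ⊕ C'_i.
P'[1]: 0A ⊕ 45 ⊕ A4 = EB.
P'[2]: E0 ⊕ B0 ⊕ A9 = F9.
P'[3]: 32 ⊕ 63 ⊕ 1C = 4D.
P'[4]: D4 ⊕ 86 ⊕ A8 = FA.
P'[5]: 52 ⊕ 01 ⊕ A8 = FB.
P'[6]: 54 ⊕ 00 ⊕ 6F = 3B.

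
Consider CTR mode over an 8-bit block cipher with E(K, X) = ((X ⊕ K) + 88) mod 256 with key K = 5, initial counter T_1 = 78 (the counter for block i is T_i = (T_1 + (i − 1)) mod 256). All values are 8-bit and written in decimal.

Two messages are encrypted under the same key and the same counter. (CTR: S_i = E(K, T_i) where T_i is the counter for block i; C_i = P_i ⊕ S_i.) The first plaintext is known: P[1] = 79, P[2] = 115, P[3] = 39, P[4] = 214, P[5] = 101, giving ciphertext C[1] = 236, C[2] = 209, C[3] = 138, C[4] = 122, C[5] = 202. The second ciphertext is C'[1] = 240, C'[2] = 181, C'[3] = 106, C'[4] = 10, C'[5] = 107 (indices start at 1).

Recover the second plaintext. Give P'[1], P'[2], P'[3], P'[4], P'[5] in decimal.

In CTR with a reused counter, both messages share the same keystream S_i, so C_i ⊕ C'_i = P_i ⊕ P'_i and thus P'_i = P_i ⊕ C_i ⊕ C'_i.
P'[1]: 79 ⊕ 236 ⊕ 240 = 83.
P'[2]: 115 ⊕ 209 ⊕ 181 = 23.
P'[3]: 39 ⊕ 138 ⊕ 106 = 199.
P'[4]: 214 ⊕ 122 ⊕ 10 = 166.
P'[5]: 101 ⊕ 202 ⊕ 107 = 196.

P'[1] = 83, P'[2] = 23, P'[3] = 199, P'[4] = 166, P'[5] = 196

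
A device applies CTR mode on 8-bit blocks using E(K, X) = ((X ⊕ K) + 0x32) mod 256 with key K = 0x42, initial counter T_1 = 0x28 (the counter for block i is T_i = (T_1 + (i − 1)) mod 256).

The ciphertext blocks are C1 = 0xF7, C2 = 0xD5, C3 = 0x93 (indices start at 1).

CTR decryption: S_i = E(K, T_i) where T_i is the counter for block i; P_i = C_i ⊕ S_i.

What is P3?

P3: T = 0x2A, S = E(K, T) = 0x9A; 0x93 ⊕ 0x9A = 0x09.

P3 = 0x09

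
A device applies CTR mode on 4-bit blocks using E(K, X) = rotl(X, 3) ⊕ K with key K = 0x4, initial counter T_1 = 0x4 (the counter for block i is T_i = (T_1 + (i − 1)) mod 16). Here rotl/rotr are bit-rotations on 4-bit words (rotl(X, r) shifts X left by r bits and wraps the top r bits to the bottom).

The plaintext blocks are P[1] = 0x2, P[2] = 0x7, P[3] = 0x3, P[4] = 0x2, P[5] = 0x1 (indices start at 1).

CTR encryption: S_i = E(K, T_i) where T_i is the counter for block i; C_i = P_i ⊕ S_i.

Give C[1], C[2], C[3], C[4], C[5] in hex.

C[1]: T = 0x4, S = E(K, T) = 0x6; 0x2 ⊕ 0x6 = 0x4.
C[2]: T = 0x5, S = E(K, T) = 0xE; 0x7 ⊕ 0xE = 0x9.
C[3]: T = 0x6, S = E(K, T) = 0x7; 0x3 ⊕ 0x7 = 0x4.
C[4]: T = 0x7, S = E(K, T) = 0xF; 0x2 ⊕ 0xF = 0xD.
C[5]: T = 0x8, S = E(K, T) = 0x0; 0x1 ⊕ 0x0 = 0x1.

C[1] = 0x4, C[2] = 0x9, C[3] = 0x4, C[4] = 0xD, C[5] = 0x1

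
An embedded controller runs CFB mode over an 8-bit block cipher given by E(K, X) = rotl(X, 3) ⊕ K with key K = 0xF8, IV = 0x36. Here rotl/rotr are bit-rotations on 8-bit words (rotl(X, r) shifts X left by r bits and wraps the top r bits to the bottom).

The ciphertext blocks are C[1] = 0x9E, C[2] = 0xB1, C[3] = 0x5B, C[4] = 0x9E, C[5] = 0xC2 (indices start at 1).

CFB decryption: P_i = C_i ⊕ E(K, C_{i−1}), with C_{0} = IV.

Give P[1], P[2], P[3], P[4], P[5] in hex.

P[1]: E(K, 0x36) = 0x49; 0x9E ⊕ 0x49 = 0xD7.
P[2]: E(K, 0x9E) = 0x0C; 0xB1 ⊕ 0x0C = 0xBD.
P[3]: E(K, 0xB1) = 0x75; 0x5B ⊕ 0x75 = 0x2E.
P[4]: E(K, 0x5B) = 0x22; 0x9E ⊕ 0x22 = 0xBC.
P[5]: E(K, 0x9E) = 0x0C; 0xC2 ⊕ 0x0C = 0xCE.

P[1] = 0xD7, P[2] = 0xBD, P[3] = 0x2E, P[4] = 0xBC, P[5] = 0xCE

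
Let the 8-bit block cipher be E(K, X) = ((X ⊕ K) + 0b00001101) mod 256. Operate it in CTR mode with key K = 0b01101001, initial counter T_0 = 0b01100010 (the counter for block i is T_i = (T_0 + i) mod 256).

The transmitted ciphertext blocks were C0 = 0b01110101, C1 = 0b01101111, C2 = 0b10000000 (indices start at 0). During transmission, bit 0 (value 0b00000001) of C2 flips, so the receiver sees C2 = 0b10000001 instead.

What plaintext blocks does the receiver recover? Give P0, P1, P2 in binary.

CTR decryption: S_i = E(K, T_i) where T_i is the counter for block i; P_i = C_i ⊕ S_i.
Only C2 changed, to 0b10000001. In CTR, a change in C_i flips the same bit in P_i only; the keystream is unaffected. Decrypting the received ciphertext:
P0: T = 0b01100010, S = E(K, T) = 0b00011000; 0b01110101 ⊕ 0b00011000 = 0b01101101.
P1: T = 0b01100011, S = E(K, T) = 0b00010111; 0b01101111 ⊕ 0b00010111 = 0b01111000.
P2: T = 0b01100100, S = E(K, T) = 0b00011010; 0b10000001 ⊕ 0b00011010 = 0b10011011.
Blocks that differ from the original plaintext: P2.

P0 = 0b01101101, P1 = 0b01111000, P2 = 0b10011011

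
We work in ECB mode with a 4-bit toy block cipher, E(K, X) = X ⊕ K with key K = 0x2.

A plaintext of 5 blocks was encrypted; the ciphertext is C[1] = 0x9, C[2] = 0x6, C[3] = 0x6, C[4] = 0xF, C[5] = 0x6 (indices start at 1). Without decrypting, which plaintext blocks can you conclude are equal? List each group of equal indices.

ECB encrypts each block independently with the same key, so equal ciphertext blocks imply equal plaintext blocks.
C[2] = C[3] = C[5] = 0x6, so P[2] = P[3] = P[5].

P[2] = P[3] = P[5]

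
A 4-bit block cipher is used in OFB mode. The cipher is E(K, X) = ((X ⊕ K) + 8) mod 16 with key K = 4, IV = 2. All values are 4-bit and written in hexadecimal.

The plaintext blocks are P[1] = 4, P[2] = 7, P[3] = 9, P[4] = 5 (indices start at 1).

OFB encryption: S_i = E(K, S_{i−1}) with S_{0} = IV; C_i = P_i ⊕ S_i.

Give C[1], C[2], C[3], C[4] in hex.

C[1] = A, C[2] = 5, C[3] = 7, C[4] = 7

C[1]: S = E(K, 2) = E; 4 ⊕ E = A.
C[2]: S = E(K, E) = 2; 7 ⊕ 2 = 5.
C[3]: S = E(K, 2) = E; 9 ⊕ E = 7.
C[4]: S = E(K, E) = 2; 5 ⊕ 2 = 7.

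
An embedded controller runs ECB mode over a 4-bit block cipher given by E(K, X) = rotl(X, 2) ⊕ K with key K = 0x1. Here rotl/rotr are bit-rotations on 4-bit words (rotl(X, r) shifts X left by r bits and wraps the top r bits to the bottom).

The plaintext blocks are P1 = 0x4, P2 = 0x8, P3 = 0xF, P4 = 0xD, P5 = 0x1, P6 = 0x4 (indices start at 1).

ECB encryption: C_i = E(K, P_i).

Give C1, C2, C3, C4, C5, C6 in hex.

C1: E(K, 0x4) = 0x0.
C2: E(K, 0x8) = 0x3.
C3: E(K, 0xF) = 0xE.
C4: E(K, 0xD) = 0x6.
C5: E(K, 0x1) = 0x5.
C6: E(K, 0x4) = 0x0.

C1 = 0x0, C2 = 0x3, C3 = 0xE, C4 = 0x6, C5 = 0x5, C6 = 0x0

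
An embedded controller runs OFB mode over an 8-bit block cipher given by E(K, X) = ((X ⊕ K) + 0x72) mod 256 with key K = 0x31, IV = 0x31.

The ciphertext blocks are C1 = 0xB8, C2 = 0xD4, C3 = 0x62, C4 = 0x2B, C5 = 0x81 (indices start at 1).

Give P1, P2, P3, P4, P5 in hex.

P1 = 0xCA, P2 = 0x61, P3 = 0x94, P4 = 0x12, P5 = 0xFB

OFB decryption: S_i = E(K, S_{i−1}) with S_{0} = IV; P_i = C_i ⊕ S_i.
P1: S = E(K, 0x31) = 0x72; 0xB8 ⊕ 0x72 = 0xCA.
P2: S = E(K, 0x72) = 0xB5; 0xD4 ⊕ 0xB5 = 0x61.
P3: S = E(K, 0xB5) = 0xF6; 0x62 ⊕ 0xF6 = 0x94.
P4: S = E(K, 0xF6) = 0x39; 0x2B ⊕ 0x39 = 0x12.
P5: S = E(K, 0x39) = 0x7A; 0x81 ⊕ 0x7A = 0xFB.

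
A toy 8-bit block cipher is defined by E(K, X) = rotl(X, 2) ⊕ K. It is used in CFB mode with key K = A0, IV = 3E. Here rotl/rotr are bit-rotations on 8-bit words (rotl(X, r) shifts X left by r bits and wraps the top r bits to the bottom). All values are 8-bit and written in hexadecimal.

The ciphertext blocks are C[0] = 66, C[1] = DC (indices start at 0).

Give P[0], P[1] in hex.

CFB decryption: P_i = C_i ⊕ E(K, C_{i−1}), with C_{−1} = IV.
P[0]: E(K, 3E) = 58; 66 ⊕ 58 = 3E.
P[1]: E(K, 66) = 39; DC ⊕ 39 = E5.

P[0] = 3E, P[1] = E5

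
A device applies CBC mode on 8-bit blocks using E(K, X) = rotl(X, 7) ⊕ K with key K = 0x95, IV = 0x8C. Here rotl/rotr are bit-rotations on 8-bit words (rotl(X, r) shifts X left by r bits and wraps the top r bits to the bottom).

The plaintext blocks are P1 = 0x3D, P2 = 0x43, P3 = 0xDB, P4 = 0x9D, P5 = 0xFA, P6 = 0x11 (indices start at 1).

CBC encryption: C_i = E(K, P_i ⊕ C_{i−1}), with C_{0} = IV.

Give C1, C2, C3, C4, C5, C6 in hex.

C1 = 0x4D, C2 = 0x92, C3 = 0x31, C4 = 0xC3, C5 = 0x09, C6 = 0x99

C1: P1 ⊕ 0x8C = 0xB1; E(K, 0xB1) = 0x4D.
C2: P2 ⊕ 0x4D = 0x0E; E(K, 0x0E) = 0x92.
C3: P3 ⊕ 0x92 = 0x49; E(K, 0x49) = 0x31.
C4: P4 ⊕ 0x31 = 0xAC; E(K, 0xAC) = 0xC3.
C5: P5 ⊕ 0xC3 = 0x39; E(K, 0x39) = 0x09.
C6: P6 ⊕ 0x09 = 0x18; E(K, 0x18) = 0x99.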